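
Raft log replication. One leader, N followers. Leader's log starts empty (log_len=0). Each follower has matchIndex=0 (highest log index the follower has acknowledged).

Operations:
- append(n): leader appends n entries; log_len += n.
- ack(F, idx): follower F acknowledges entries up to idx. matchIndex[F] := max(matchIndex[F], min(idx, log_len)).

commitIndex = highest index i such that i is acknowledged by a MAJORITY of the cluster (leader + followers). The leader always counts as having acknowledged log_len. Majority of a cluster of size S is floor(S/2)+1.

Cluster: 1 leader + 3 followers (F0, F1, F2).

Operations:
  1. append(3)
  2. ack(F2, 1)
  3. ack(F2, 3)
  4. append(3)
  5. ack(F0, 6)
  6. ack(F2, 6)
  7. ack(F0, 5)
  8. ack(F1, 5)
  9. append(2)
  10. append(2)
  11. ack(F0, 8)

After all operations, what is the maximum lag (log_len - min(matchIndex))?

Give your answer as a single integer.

Op 1: append 3 -> log_len=3
Op 2: F2 acks idx 1 -> match: F0=0 F1=0 F2=1; commitIndex=0
Op 3: F2 acks idx 3 -> match: F0=0 F1=0 F2=3; commitIndex=0
Op 4: append 3 -> log_len=6
Op 5: F0 acks idx 6 -> match: F0=6 F1=0 F2=3; commitIndex=3
Op 6: F2 acks idx 6 -> match: F0=6 F1=0 F2=6; commitIndex=6
Op 7: F0 acks idx 5 -> match: F0=6 F1=0 F2=6; commitIndex=6
Op 8: F1 acks idx 5 -> match: F0=6 F1=5 F2=6; commitIndex=6
Op 9: append 2 -> log_len=8
Op 10: append 2 -> log_len=10
Op 11: F0 acks idx 8 -> match: F0=8 F1=5 F2=6; commitIndex=6

Answer: 5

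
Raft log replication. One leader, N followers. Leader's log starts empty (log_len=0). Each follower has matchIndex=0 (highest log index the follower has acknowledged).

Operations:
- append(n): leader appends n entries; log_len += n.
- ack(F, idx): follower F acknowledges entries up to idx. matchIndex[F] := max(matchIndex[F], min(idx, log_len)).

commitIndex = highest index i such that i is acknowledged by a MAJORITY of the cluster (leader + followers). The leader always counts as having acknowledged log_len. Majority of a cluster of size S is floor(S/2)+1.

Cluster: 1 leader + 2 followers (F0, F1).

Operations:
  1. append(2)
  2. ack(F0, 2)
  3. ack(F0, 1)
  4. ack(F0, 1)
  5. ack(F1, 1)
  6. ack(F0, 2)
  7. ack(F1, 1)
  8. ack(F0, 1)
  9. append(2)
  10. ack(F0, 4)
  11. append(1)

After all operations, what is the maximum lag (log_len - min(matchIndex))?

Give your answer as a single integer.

Op 1: append 2 -> log_len=2
Op 2: F0 acks idx 2 -> match: F0=2 F1=0; commitIndex=2
Op 3: F0 acks idx 1 -> match: F0=2 F1=0; commitIndex=2
Op 4: F0 acks idx 1 -> match: F0=2 F1=0; commitIndex=2
Op 5: F1 acks idx 1 -> match: F0=2 F1=1; commitIndex=2
Op 6: F0 acks idx 2 -> match: F0=2 F1=1; commitIndex=2
Op 7: F1 acks idx 1 -> match: F0=2 F1=1; commitIndex=2
Op 8: F0 acks idx 1 -> match: F0=2 F1=1; commitIndex=2
Op 9: append 2 -> log_len=4
Op 10: F0 acks idx 4 -> match: F0=4 F1=1; commitIndex=4
Op 11: append 1 -> log_len=5

Answer: 4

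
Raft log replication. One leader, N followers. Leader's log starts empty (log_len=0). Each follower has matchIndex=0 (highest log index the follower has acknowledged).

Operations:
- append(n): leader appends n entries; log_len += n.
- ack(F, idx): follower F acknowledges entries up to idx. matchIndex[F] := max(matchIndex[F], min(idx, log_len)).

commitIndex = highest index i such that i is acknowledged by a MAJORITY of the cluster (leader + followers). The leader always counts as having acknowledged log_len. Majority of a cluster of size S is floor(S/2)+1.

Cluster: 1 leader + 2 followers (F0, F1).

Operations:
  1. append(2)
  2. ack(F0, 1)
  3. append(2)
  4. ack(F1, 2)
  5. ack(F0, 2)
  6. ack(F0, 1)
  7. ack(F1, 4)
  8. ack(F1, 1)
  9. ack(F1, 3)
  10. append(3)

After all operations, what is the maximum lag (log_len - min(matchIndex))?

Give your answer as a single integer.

Answer: 5

Derivation:
Op 1: append 2 -> log_len=2
Op 2: F0 acks idx 1 -> match: F0=1 F1=0; commitIndex=1
Op 3: append 2 -> log_len=4
Op 4: F1 acks idx 2 -> match: F0=1 F1=2; commitIndex=2
Op 5: F0 acks idx 2 -> match: F0=2 F1=2; commitIndex=2
Op 6: F0 acks idx 1 -> match: F0=2 F1=2; commitIndex=2
Op 7: F1 acks idx 4 -> match: F0=2 F1=4; commitIndex=4
Op 8: F1 acks idx 1 -> match: F0=2 F1=4; commitIndex=4
Op 9: F1 acks idx 3 -> match: F0=2 F1=4; commitIndex=4
Op 10: append 3 -> log_len=7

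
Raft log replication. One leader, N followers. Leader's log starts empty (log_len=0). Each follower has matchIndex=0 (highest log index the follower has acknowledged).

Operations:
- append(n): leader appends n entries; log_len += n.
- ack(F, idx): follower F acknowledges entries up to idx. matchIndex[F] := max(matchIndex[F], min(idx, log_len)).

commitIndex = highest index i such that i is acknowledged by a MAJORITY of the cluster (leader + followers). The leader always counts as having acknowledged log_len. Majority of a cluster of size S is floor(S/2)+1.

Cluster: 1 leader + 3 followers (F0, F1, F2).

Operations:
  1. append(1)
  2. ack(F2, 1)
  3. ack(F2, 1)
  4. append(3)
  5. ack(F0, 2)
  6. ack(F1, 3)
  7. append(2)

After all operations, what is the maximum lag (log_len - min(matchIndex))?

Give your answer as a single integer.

Op 1: append 1 -> log_len=1
Op 2: F2 acks idx 1 -> match: F0=0 F1=0 F2=1; commitIndex=0
Op 3: F2 acks idx 1 -> match: F0=0 F1=0 F2=1; commitIndex=0
Op 4: append 3 -> log_len=4
Op 5: F0 acks idx 2 -> match: F0=2 F1=0 F2=1; commitIndex=1
Op 6: F1 acks idx 3 -> match: F0=2 F1=3 F2=1; commitIndex=2
Op 7: append 2 -> log_len=6

Answer: 5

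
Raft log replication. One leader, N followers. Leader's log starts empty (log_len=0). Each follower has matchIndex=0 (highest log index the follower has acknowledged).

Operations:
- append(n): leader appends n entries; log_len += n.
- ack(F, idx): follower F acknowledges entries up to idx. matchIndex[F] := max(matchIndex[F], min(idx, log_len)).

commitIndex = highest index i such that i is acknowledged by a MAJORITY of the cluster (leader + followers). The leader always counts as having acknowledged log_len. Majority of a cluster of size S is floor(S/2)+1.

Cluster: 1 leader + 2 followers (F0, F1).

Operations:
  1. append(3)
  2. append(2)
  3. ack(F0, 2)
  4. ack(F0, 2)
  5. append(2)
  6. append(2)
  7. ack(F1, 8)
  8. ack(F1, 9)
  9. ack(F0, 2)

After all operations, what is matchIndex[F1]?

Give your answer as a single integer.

Answer: 9

Derivation:
Op 1: append 3 -> log_len=3
Op 2: append 2 -> log_len=5
Op 3: F0 acks idx 2 -> match: F0=2 F1=0; commitIndex=2
Op 4: F0 acks idx 2 -> match: F0=2 F1=0; commitIndex=2
Op 5: append 2 -> log_len=7
Op 6: append 2 -> log_len=9
Op 7: F1 acks idx 8 -> match: F0=2 F1=8; commitIndex=8
Op 8: F1 acks idx 9 -> match: F0=2 F1=9; commitIndex=9
Op 9: F0 acks idx 2 -> match: F0=2 F1=9; commitIndex=9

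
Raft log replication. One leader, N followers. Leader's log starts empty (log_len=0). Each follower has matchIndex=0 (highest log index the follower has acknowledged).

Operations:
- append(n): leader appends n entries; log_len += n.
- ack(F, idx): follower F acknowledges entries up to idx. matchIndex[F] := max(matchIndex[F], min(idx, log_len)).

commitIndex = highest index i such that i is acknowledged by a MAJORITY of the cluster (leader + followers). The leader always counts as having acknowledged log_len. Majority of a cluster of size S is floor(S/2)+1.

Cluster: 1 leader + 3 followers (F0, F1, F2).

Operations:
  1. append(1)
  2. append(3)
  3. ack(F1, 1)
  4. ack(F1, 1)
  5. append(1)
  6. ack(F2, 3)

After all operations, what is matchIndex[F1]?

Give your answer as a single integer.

Answer: 1

Derivation:
Op 1: append 1 -> log_len=1
Op 2: append 3 -> log_len=4
Op 3: F1 acks idx 1 -> match: F0=0 F1=1 F2=0; commitIndex=0
Op 4: F1 acks idx 1 -> match: F0=0 F1=1 F2=0; commitIndex=0
Op 5: append 1 -> log_len=5
Op 6: F2 acks idx 3 -> match: F0=0 F1=1 F2=3; commitIndex=1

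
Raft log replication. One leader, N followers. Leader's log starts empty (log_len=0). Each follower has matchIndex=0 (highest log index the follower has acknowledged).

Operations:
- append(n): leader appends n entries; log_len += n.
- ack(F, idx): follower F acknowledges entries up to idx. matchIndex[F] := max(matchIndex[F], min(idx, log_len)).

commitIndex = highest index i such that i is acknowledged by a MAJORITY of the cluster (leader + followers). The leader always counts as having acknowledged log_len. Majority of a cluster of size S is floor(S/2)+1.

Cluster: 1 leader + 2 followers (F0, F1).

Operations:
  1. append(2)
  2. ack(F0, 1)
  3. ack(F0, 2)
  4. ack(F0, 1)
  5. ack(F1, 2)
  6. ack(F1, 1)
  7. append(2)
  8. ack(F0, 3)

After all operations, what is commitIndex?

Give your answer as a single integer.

Op 1: append 2 -> log_len=2
Op 2: F0 acks idx 1 -> match: F0=1 F1=0; commitIndex=1
Op 3: F0 acks idx 2 -> match: F0=2 F1=0; commitIndex=2
Op 4: F0 acks idx 1 -> match: F0=2 F1=0; commitIndex=2
Op 5: F1 acks idx 2 -> match: F0=2 F1=2; commitIndex=2
Op 6: F1 acks idx 1 -> match: F0=2 F1=2; commitIndex=2
Op 7: append 2 -> log_len=4
Op 8: F0 acks idx 3 -> match: F0=3 F1=2; commitIndex=3

Answer: 3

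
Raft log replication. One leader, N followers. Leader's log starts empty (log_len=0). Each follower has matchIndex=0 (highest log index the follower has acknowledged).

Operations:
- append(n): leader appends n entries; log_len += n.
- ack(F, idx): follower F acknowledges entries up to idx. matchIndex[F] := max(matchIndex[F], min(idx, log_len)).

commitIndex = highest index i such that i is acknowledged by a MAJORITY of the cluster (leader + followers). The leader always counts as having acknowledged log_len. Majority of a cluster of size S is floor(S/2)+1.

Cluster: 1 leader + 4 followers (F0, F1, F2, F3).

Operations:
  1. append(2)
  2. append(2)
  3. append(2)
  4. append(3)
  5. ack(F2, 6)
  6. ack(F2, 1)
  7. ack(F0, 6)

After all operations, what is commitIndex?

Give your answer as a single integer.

Op 1: append 2 -> log_len=2
Op 2: append 2 -> log_len=4
Op 3: append 2 -> log_len=6
Op 4: append 3 -> log_len=9
Op 5: F2 acks idx 6 -> match: F0=0 F1=0 F2=6 F3=0; commitIndex=0
Op 6: F2 acks idx 1 -> match: F0=0 F1=0 F2=6 F3=0; commitIndex=0
Op 7: F0 acks idx 6 -> match: F0=6 F1=0 F2=6 F3=0; commitIndex=6

Answer: 6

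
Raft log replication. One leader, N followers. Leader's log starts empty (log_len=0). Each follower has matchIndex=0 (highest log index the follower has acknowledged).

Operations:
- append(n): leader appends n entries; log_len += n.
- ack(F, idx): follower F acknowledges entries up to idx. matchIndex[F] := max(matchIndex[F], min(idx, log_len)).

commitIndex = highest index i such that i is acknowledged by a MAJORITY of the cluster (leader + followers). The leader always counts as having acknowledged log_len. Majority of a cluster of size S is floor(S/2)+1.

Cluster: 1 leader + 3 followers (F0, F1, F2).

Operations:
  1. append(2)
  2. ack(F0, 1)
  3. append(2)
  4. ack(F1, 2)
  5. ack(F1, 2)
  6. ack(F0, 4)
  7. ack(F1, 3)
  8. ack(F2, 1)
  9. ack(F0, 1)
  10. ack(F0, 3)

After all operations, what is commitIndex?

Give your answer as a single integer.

Answer: 3

Derivation:
Op 1: append 2 -> log_len=2
Op 2: F0 acks idx 1 -> match: F0=1 F1=0 F2=0; commitIndex=0
Op 3: append 2 -> log_len=4
Op 4: F1 acks idx 2 -> match: F0=1 F1=2 F2=0; commitIndex=1
Op 5: F1 acks idx 2 -> match: F0=1 F1=2 F2=0; commitIndex=1
Op 6: F0 acks idx 4 -> match: F0=4 F1=2 F2=0; commitIndex=2
Op 7: F1 acks idx 3 -> match: F0=4 F1=3 F2=0; commitIndex=3
Op 8: F2 acks idx 1 -> match: F0=4 F1=3 F2=1; commitIndex=3
Op 9: F0 acks idx 1 -> match: F0=4 F1=3 F2=1; commitIndex=3
Op 10: F0 acks idx 3 -> match: F0=4 F1=3 F2=1; commitIndex=3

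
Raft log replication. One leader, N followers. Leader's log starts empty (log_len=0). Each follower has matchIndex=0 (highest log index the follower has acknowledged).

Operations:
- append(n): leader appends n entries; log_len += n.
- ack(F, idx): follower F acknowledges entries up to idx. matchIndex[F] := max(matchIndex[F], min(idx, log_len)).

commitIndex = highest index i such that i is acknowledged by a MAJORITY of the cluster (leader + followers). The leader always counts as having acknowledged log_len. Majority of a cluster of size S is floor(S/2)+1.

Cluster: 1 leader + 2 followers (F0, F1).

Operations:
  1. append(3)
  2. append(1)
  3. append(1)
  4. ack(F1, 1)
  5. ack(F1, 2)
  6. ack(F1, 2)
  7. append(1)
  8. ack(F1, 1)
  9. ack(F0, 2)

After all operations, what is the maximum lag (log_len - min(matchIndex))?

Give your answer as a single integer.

Op 1: append 3 -> log_len=3
Op 2: append 1 -> log_len=4
Op 3: append 1 -> log_len=5
Op 4: F1 acks idx 1 -> match: F0=0 F1=1; commitIndex=1
Op 5: F1 acks idx 2 -> match: F0=0 F1=2; commitIndex=2
Op 6: F1 acks idx 2 -> match: F0=0 F1=2; commitIndex=2
Op 7: append 1 -> log_len=6
Op 8: F1 acks idx 1 -> match: F0=0 F1=2; commitIndex=2
Op 9: F0 acks idx 2 -> match: F0=2 F1=2; commitIndex=2

Answer: 4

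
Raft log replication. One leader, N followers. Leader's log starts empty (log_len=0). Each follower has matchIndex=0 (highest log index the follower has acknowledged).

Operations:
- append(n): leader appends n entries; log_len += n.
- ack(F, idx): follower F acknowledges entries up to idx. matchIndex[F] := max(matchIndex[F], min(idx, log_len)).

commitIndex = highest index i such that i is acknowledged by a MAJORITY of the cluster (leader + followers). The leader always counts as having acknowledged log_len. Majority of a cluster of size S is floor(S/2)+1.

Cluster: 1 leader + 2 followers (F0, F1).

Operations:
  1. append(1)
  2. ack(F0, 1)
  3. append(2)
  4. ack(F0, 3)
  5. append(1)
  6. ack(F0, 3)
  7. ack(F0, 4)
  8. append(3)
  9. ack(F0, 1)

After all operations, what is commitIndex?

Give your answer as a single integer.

Op 1: append 1 -> log_len=1
Op 2: F0 acks idx 1 -> match: F0=1 F1=0; commitIndex=1
Op 3: append 2 -> log_len=3
Op 4: F0 acks idx 3 -> match: F0=3 F1=0; commitIndex=3
Op 5: append 1 -> log_len=4
Op 6: F0 acks idx 3 -> match: F0=3 F1=0; commitIndex=3
Op 7: F0 acks idx 4 -> match: F0=4 F1=0; commitIndex=4
Op 8: append 3 -> log_len=7
Op 9: F0 acks idx 1 -> match: F0=4 F1=0; commitIndex=4

Answer: 4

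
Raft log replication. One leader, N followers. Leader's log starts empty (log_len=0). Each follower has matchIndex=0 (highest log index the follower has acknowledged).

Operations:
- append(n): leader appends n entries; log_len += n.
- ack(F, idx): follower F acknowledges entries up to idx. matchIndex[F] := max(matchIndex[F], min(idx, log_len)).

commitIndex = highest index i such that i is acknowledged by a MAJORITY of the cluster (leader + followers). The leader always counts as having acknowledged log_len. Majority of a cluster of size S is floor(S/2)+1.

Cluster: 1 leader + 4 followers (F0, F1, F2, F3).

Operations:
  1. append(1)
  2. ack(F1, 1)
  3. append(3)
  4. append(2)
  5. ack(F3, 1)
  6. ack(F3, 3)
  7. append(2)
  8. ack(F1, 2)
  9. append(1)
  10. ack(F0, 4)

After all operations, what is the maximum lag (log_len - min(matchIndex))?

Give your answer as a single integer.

Op 1: append 1 -> log_len=1
Op 2: F1 acks idx 1 -> match: F0=0 F1=1 F2=0 F3=0; commitIndex=0
Op 3: append 3 -> log_len=4
Op 4: append 2 -> log_len=6
Op 5: F3 acks idx 1 -> match: F0=0 F1=1 F2=0 F3=1; commitIndex=1
Op 6: F3 acks idx 3 -> match: F0=0 F1=1 F2=0 F3=3; commitIndex=1
Op 7: append 2 -> log_len=8
Op 8: F1 acks idx 2 -> match: F0=0 F1=2 F2=0 F3=3; commitIndex=2
Op 9: append 1 -> log_len=9
Op 10: F0 acks idx 4 -> match: F0=4 F1=2 F2=0 F3=3; commitIndex=3

Answer: 9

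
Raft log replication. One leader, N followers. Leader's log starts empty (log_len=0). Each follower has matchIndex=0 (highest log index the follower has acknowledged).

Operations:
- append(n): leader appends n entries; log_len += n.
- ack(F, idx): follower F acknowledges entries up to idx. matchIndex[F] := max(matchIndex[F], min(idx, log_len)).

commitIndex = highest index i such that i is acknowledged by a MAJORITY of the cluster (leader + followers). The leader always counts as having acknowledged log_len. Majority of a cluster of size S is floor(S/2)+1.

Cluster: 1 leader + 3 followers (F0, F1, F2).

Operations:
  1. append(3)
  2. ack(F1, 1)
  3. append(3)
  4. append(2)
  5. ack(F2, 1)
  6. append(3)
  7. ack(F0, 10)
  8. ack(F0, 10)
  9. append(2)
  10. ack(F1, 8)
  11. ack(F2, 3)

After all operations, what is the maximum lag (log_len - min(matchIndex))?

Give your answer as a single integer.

Answer: 10

Derivation:
Op 1: append 3 -> log_len=3
Op 2: F1 acks idx 1 -> match: F0=0 F1=1 F2=0; commitIndex=0
Op 3: append 3 -> log_len=6
Op 4: append 2 -> log_len=8
Op 5: F2 acks idx 1 -> match: F0=0 F1=1 F2=1; commitIndex=1
Op 6: append 3 -> log_len=11
Op 7: F0 acks idx 10 -> match: F0=10 F1=1 F2=1; commitIndex=1
Op 8: F0 acks idx 10 -> match: F0=10 F1=1 F2=1; commitIndex=1
Op 9: append 2 -> log_len=13
Op 10: F1 acks idx 8 -> match: F0=10 F1=8 F2=1; commitIndex=8
Op 11: F2 acks idx 3 -> match: F0=10 F1=8 F2=3; commitIndex=8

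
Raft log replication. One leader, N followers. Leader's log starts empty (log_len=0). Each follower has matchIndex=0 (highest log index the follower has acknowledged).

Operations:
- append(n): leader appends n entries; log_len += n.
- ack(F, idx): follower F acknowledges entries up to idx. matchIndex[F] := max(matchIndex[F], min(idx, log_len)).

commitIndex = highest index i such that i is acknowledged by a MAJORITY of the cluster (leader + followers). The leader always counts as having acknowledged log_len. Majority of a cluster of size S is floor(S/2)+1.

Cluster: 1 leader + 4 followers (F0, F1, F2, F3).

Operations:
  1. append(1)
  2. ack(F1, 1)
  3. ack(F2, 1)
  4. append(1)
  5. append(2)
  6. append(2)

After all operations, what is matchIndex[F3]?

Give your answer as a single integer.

Op 1: append 1 -> log_len=1
Op 2: F1 acks idx 1 -> match: F0=0 F1=1 F2=0 F3=0; commitIndex=0
Op 3: F2 acks idx 1 -> match: F0=0 F1=1 F2=1 F3=0; commitIndex=1
Op 4: append 1 -> log_len=2
Op 5: append 2 -> log_len=4
Op 6: append 2 -> log_len=6

Answer: 0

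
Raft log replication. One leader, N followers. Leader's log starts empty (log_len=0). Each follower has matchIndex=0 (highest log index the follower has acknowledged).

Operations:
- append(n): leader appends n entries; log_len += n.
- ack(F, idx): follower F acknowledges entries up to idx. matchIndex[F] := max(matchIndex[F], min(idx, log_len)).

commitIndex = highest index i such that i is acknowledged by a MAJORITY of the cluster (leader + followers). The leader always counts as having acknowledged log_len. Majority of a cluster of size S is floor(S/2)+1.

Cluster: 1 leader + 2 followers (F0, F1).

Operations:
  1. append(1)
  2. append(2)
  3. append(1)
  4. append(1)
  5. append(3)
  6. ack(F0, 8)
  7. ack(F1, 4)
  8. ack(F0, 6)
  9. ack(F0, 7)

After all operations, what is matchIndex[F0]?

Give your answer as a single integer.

Answer: 8

Derivation:
Op 1: append 1 -> log_len=1
Op 2: append 2 -> log_len=3
Op 3: append 1 -> log_len=4
Op 4: append 1 -> log_len=5
Op 5: append 3 -> log_len=8
Op 6: F0 acks idx 8 -> match: F0=8 F1=0; commitIndex=8
Op 7: F1 acks idx 4 -> match: F0=8 F1=4; commitIndex=8
Op 8: F0 acks idx 6 -> match: F0=8 F1=4; commitIndex=8
Op 9: F0 acks idx 7 -> match: F0=8 F1=4; commitIndex=8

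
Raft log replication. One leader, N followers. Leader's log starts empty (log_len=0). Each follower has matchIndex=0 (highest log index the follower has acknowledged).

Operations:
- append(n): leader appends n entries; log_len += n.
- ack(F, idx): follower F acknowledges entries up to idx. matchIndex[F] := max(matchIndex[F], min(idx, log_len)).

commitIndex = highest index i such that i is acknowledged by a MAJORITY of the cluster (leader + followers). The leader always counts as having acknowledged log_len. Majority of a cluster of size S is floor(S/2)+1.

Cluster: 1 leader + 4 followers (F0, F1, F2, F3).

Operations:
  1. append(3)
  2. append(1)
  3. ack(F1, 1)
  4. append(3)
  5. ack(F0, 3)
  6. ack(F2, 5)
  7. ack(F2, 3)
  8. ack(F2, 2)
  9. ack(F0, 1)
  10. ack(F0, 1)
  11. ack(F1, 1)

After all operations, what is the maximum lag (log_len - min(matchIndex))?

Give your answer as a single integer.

Answer: 7

Derivation:
Op 1: append 3 -> log_len=3
Op 2: append 1 -> log_len=4
Op 3: F1 acks idx 1 -> match: F0=0 F1=1 F2=0 F3=0; commitIndex=0
Op 4: append 3 -> log_len=7
Op 5: F0 acks idx 3 -> match: F0=3 F1=1 F2=0 F3=0; commitIndex=1
Op 6: F2 acks idx 5 -> match: F0=3 F1=1 F2=5 F3=0; commitIndex=3
Op 7: F2 acks idx 3 -> match: F0=3 F1=1 F2=5 F3=0; commitIndex=3
Op 8: F2 acks idx 2 -> match: F0=3 F1=1 F2=5 F3=0; commitIndex=3
Op 9: F0 acks idx 1 -> match: F0=3 F1=1 F2=5 F3=0; commitIndex=3
Op 10: F0 acks idx 1 -> match: F0=3 F1=1 F2=5 F3=0; commitIndex=3
Op 11: F1 acks idx 1 -> match: F0=3 F1=1 F2=5 F3=0; commitIndex=3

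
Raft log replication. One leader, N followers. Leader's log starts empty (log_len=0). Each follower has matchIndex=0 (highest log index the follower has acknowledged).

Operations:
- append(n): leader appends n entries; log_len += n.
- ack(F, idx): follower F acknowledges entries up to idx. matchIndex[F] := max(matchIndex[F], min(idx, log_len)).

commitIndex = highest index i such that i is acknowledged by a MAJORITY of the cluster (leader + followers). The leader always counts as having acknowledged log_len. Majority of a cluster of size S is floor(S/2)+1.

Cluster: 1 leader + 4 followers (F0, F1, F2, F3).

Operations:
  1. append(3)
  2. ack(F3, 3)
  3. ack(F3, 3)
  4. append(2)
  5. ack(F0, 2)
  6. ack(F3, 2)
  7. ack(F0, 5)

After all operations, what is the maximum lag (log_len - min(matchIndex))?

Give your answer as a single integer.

Op 1: append 3 -> log_len=3
Op 2: F3 acks idx 3 -> match: F0=0 F1=0 F2=0 F3=3; commitIndex=0
Op 3: F3 acks idx 3 -> match: F0=0 F1=0 F2=0 F3=3; commitIndex=0
Op 4: append 2 -> log_len=5
Op 5: F0 acks idx 2 -> match: F0=2 F1=0 F2=0 F3=3; commitIndex=2
Op 6: F3 acks idx 2 -> match: F0=2 F1=0 F2=0 F3=3; commitIndex=2
Op 7: F0 acks idx 5 -> match: F0=5 F1=0 F2=0 F3=3; commitIndex=3

Answer: 5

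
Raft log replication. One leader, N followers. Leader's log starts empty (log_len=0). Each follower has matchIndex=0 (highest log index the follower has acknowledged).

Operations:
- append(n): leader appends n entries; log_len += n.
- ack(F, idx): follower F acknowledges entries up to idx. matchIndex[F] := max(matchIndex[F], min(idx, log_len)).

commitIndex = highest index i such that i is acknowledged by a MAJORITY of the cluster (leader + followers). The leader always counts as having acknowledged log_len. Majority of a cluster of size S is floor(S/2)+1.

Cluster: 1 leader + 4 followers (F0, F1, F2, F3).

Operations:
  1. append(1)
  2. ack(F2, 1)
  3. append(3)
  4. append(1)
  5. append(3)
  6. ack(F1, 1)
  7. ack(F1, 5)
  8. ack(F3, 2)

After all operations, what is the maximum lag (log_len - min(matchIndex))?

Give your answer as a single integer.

Op 1: append 1 -> log_len=1
Op 2: F2 acks idx 1 -> match: F0=0 F1=0 F2=1 F3=0; commitIndex=0
Op 3: append 3 -> log_len=4
Op 4: append 1 -> log_len=5
Op 5: append 3 -> log_len=8
Op 6: F1 acks idx 1 -> match: F0=0 F1=1 F2=1 F3=0; commitIndex=1
Op 7: F1 acks idx 5 -> match: F0=0 F1=5 F2=1 F3=0; commitIndex=1
Op 8: F3 acks idx 2 -> match: F0=0 F1=5 F2=1 F3=2; commitIndex=2

Answer: 8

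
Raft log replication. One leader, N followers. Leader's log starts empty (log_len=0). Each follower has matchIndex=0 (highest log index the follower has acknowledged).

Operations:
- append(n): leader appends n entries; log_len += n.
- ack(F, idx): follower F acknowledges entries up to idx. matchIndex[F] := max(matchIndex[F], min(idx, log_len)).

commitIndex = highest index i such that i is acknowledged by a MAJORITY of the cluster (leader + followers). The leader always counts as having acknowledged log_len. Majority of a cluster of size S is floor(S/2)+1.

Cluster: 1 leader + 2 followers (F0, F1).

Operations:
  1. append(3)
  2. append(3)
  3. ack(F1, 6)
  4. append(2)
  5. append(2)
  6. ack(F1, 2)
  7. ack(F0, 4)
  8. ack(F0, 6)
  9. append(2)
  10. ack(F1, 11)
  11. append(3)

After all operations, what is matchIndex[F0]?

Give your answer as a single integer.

Op 1: append 3 -> log_len=3
Op 2: append 3 -> log_len=6
Op 3: F1 acks idx 6 -> match: F0=0 F1=6; commitIndex=6
Op 4: append 2 -> log_len=8
Op 5: append 2 -> log_len=10
Op 6: F1 acks idx 2 -> match: F0=0 F1=6; commitIndex=6
Op 7: F0 acks idx 4 -> match: F0=4 F1=6; commitIndex=6
Op 8: F0 acks idx 6 -> match: F0=6 F1=6; commitIndex=6
Op 9: append 2 -> log_len=12
Op 10: F1 acks idx 11 -> match: F0=6 F1=11; commitIndex=11
Op 11: append 3 -> log_len=15

Answer: 6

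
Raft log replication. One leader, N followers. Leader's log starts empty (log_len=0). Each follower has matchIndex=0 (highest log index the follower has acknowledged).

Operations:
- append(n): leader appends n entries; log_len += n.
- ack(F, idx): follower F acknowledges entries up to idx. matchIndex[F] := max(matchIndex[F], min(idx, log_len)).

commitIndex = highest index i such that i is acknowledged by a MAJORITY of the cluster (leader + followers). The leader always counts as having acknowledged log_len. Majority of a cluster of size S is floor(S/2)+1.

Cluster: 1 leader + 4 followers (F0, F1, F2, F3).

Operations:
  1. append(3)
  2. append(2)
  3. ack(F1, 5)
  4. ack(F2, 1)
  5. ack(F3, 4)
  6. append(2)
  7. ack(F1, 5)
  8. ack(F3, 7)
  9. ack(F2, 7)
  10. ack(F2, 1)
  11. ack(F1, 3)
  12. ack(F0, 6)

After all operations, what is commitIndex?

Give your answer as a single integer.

Op 1: append 3 -> log_len=3
Op 2: append 2 -> log_len=5
Op 3: F1 acks idx 5 -> match: F0=0 F1=5 F2=0 F3=0; commitIndex=0
Op 4: F2 acks idx 1 -> match: F0=0 F1=5 F2=1 F3=0; commitIndex=1
Op 5: F3 acks idx 4 -> match: F0=0 F1=5 F2=1 F3=4; commitIndex=4
Op 6: append 2 -> log_len=7
Op 7: F1 acks idx 5 -> match: F0=0 F1=5 F2=1 F3=4; commitIndex=4
Op 8: F3 acks idx 7 -> match: F0=0 F1=5 F2=1 F3=7; commitIndex=5
Op 9: F2 acks idx 7 -> match: F0=0 F1=5 F2=7 F3=7; commitIndex=7
Op 10: F2 acks idx 1 -> match: F0=0 F1=5 F2=7 F3=7; commitIndex=7
Op 11: F1 acks idx 3 -> match: F0=0 F1=5 F2=7 F3=7; commitIndex=7
Op 12: F0 acks idx 6 -> match: F0=6 F1=5 F2=7 F3=7; commitIndex=7

Answer: 7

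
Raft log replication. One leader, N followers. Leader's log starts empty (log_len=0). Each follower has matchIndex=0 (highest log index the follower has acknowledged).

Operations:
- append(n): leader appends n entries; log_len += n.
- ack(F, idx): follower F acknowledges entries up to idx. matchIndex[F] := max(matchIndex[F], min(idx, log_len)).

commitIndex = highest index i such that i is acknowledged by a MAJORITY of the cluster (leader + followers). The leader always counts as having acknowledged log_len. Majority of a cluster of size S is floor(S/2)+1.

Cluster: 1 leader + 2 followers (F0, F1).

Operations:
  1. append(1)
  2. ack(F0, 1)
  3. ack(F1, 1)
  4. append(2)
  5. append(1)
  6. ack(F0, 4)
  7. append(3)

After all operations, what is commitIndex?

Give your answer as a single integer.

Op 1: append 1 -> log_len=1
Op 2: F0 acks idx 1 -> match: F0=1 F1=0; commitIndex=1
Op 3: F1 acks idx 1 -> match: F0=1 F1=1; commitIndex=1
Op 4: append 2 -> log_len=3
Op 5: append 1 -> log_len=4
Op 6: F0 acks idx 4 -> match: F0=4 F1=1; commitIndex=4
Op 7: append 3 -> log_len=7

Answer: 4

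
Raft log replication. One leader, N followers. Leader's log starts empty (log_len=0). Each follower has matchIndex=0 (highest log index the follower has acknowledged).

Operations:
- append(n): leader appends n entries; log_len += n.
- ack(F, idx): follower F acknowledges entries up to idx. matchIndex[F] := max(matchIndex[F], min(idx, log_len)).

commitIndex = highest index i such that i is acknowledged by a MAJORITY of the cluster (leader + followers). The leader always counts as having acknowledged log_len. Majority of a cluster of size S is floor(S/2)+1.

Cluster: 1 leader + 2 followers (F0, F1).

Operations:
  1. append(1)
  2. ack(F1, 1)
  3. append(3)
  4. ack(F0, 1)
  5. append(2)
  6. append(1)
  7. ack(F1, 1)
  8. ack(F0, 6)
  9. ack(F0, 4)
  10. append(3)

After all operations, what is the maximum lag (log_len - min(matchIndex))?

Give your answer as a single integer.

Answer: 9

Derivation:
Op 1: append 1 -> log_len=1
Op 2: F1 acks idx 1 -> match: F0=0 F1=1; commitIndex=1
Op 3: append 3 -> log_len=4
Op 4: F0 acks idx 1 -> match: F0=1 F1=1; commitIndex=1
Op 5: append 2 -> log_len=6
Op 6: append 1 -> log_len=7
Op 7: F1 acks idx 1 -> match: F0=1 F1=1; commitIndex=1
Op 8: F0 acks idx 6 -> match: F0=6 F1=1; commitIndex=6
Op 9: F0 acks idx 4 -> match: F0=6 F1=1; commitIndex=6
Op 10: append 3 -> log_len=10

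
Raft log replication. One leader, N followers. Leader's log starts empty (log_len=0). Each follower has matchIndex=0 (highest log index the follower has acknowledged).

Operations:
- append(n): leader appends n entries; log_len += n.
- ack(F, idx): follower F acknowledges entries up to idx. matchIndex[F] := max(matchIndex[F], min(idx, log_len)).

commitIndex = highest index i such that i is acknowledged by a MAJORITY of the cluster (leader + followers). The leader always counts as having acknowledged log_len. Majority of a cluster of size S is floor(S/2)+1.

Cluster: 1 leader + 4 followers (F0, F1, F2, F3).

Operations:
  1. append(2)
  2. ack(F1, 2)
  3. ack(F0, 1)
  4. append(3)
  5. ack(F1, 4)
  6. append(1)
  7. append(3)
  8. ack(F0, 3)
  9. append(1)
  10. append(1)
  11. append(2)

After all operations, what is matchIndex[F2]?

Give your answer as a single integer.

Op 1: append 2 -> log_len=2
Op 2: F1 acks idx 2 -> match: F0=0 F1=2 F2=0 F3=0; commitIndex=0
Op 3: F0 acks idx 1 -> match: F0=1 F1=2 F2=0 F3=0; commitIndex=1
Op 4: append 3 -> log_len=5
Op 5: F1 acks idx 4 -> match: F0=1 F1=4 F2=0 F3=0; commitIndex=1
Op 6: append 1 -> log_len=6
Op 7: append 3 -> log_len=9
Op 8: F0 acks idx 3 -> match: F0=3 F1=4 F2=0 F3=0; commitIndex=3
Op 9: append 1 -> log_len=10
Op 10: append 1 -> log_len=11
Op 11: append 2 -> log_len=13

Answer: 0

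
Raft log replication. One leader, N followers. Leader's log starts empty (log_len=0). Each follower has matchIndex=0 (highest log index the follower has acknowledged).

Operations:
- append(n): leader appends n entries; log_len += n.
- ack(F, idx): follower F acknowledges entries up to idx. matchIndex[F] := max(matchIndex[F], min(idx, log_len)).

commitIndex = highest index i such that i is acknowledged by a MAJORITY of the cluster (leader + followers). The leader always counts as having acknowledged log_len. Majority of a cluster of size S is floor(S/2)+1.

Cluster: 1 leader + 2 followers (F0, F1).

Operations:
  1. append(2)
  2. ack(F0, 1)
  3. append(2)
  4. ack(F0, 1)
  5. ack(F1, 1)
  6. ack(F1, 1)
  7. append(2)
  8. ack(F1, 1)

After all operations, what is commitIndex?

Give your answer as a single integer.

Answer: 1

Derivation:
Op 1: append 2 -> log_len=2
Op 2: F0 acks idx 1 -> match: F0=1 F1=0; commitIndex=1
Op 3: append 2 -> log_len=4
Op 4: F0 acks idx 1 -> match: F0=1 F1=0; commitIndex=1
Op 5: F1 acks idx 1 -> match: F0=1 F1=1; commitIndex=1
Op 6: F1 acks idx 1 -> match: F0=1 F1=1; commitIndex=1
Op 7: append 2 -> log_len=6
Op 8: F1 acks idx 1 -> match: F0=1 F1=1; commitIndex=1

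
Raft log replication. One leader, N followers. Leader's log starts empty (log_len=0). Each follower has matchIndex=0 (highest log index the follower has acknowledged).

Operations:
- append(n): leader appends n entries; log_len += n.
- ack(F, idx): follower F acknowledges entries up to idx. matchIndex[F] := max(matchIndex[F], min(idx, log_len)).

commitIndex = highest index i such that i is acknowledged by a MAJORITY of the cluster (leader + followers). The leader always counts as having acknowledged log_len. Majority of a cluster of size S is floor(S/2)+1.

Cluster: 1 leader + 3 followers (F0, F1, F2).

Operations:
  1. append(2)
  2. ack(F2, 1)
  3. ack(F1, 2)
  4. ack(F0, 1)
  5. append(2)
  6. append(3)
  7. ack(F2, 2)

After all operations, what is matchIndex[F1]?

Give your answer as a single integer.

Op 1: append 2 -> log_len=2
Op 2: F2 acks idx 1 -> match: F0=0 F1=0 F2=1; commitIndex=0
Op 3: F1 acks idx 2 -> match: F0=0 F1=2 F2=1; commitIndex=1
Op 4: F0 acks idx 1 -> match: F0=1 F1=2 F2=1; commitIndex=1
Op 5: append 2 -> log_len=4
Op 6: append 3 -> log_len=7
Op 7: F2 acks idx 2 -> match: F0=1 F1=2 F2=2; commitIndex=2

Answer: 2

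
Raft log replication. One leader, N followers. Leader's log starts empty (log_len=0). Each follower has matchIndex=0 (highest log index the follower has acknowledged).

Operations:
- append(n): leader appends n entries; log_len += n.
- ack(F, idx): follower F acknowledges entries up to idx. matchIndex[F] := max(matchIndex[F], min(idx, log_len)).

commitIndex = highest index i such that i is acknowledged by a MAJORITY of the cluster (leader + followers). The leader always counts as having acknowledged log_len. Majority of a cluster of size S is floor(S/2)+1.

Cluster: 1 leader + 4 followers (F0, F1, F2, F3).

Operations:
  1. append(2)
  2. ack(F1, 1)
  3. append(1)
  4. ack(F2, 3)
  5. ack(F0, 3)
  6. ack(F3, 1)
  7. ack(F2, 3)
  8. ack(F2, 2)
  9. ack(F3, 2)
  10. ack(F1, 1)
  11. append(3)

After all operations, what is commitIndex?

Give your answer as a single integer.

Answer: 3

Derivation:
Op 1: append 2 -> log_len=2
Op 2: F1 acks idx 1 -> match: F0=0 F1=1 F2=0 F3=0; commitIndex=0
Op 3: append 1 -> log_len=3
Op 4: F2 acks idx 3 -> match: F0=0 F1=1 F2=3 F3=0; commitIndex=1
Op 5: F0 acks idx 3 -> match: F0=3 F1=1 F2=3 F3=0; commitIndex=3
Op 6: F3 acks idx 1 -> match: F0=3 F1=1 F2=3 F3=1; commitIndex=3
Op 7: F2 acks idx 3 -> match: F0=3 F1=1 F2=3 F3=1; commitIndex=3
Op 8: F2 acks idx 2 -> match: F0=3 F1=1 F2=3 F3=1; commitIndex=3
Op 9: F3 acks idx 2 -> match: F0=3 F1=1 F2=3 F3=2; commitIndex=3
Op 10: F1 acks idx 1 -> match: F0=3 F1=1 F2=3 F3=2; commitIndex=3
Op 11: append 3 -> log_len=6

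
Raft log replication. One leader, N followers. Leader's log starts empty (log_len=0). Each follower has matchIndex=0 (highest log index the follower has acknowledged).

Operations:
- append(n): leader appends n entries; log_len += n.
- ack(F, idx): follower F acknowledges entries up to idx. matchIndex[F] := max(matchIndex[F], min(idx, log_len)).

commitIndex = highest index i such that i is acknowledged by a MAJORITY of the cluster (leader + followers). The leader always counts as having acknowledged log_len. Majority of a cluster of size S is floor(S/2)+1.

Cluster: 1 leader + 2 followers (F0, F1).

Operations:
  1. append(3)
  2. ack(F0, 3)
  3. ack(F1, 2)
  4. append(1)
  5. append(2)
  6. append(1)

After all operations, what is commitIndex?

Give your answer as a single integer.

Op 1: append 3 -> log_len=3
Op 2: F0 acks idx 3 -> match: F0=3 F1=0; commitIndex=3
Op 3: F1 acks idx 2 -> match: F0=3 F1=2; commitIndex=3
Op 4: append 1 -> log_len=4
Op 5: append 2 -> log_len=6
Op 6: append 1 -> log_len=7

Answer: 3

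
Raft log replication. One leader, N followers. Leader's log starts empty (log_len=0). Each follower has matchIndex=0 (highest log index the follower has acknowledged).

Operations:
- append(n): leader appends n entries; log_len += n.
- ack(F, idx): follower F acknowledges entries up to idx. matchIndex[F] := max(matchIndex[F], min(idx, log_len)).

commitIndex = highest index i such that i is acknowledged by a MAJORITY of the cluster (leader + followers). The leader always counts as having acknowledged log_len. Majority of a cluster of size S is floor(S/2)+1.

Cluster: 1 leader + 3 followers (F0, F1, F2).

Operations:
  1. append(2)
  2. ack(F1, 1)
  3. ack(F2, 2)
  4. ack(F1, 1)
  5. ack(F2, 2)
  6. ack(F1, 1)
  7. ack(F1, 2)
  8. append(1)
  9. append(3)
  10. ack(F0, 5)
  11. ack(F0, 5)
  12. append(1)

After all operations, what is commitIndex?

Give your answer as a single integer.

Answer: 2

Derivation:
Op 1: append 2 -> log_len=2
Op 2: F1 acks idx 1 -> match: F0=0 F1=1 F2=0; commitIndex=0
Op 3: F2 acks idx 2 -> match: F0=0 F1=1 F2=2; commitIndex=1
Op 4: F1 acks idx 1 -> match: F0=0 F1=1 F2=2; commitIndex=1
Op 5: F2 acks idx 2 -> match: F0=0 F1=1 F2=2; commitIndex=1
Op 6: F1 acks idx 1 -> match: F0=0 F1=1 F2=2; commitIndex=1
Op 7: F1 acks idx 2 -> match: F0=0 F1=2 F2=2; commitIndex=2
Op 8: append 1 -> log_len=3
Op 9: append 3 -> log_len=6
Op 10: F0 acks idx 5 -> match: F0=5 F1=2 F2=2; commitIndex=2
Op 11: F0 acks idx 5 -> match: F0=5 F1=2 F2=2; commitIndex=2
Op 12: append 1 -> log_len=7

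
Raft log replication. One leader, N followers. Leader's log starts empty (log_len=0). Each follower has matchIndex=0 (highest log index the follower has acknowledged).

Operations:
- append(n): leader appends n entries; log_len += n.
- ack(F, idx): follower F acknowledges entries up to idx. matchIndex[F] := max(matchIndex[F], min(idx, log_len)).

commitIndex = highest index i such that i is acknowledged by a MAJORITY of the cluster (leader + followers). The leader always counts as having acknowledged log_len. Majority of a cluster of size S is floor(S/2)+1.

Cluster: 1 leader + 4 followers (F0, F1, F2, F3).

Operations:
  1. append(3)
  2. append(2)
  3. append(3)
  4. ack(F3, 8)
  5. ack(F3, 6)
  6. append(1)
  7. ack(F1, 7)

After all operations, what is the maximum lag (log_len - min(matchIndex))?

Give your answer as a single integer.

Answer: 9

Derivation:
Op 1: append 3 -> log_len=3
Op 2: append 2 -> log_len=5
Op 3: append 3 -> log_len=8
Op 4: F3 acks idx 8 -> match: F0=0 F1=0 F2=0 F3=8; commitIndex=0
Op 5: F3 acks idx 6 -> match: F0=0 F1=0 F2=0 F3=8; commitIndex=0
Op 6: append 1 -> log_len=9
Op 7: F1 acks idx 7 -> match: F0=0 F1=7 F2=0 F3=8; commitIndex=7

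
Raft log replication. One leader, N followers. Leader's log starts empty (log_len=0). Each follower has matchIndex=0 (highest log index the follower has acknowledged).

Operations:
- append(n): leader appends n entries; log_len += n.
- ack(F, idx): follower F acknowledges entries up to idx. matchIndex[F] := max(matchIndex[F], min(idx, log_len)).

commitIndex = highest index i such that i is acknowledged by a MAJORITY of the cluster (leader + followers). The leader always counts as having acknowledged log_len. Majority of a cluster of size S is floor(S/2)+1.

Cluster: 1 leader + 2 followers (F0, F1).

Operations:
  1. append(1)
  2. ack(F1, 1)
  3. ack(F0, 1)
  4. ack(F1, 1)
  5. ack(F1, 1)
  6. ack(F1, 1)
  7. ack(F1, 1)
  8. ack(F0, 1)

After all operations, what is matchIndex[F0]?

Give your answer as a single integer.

Answer: 1

Derivation:
Op 1: append 1 -> log_len=1
Op 2: F1 acks idx 1 -> match: F0=0 F1=1; commitIndex=1
Op 3: F0 acks idx 1 -> match: F0=1 F1=1; commitIndex=1
Op 4: F1 acks idx 1 -> match: F0=1 F1=1; commitIndex=1
Op 5: F1 acks idx 1 -> match: F0=1 F1=1; commitIndex=1
Op 6: F1 acks idx 1 -> match: F0=1 F1=1; commitIndex=1
Op 7: F1 acks idx 1 -> match: F0=1 F1=1; commitIndex=1
Op 8: F0 acks idx 1 -> match: F0=1 F1=1; commitIndex=1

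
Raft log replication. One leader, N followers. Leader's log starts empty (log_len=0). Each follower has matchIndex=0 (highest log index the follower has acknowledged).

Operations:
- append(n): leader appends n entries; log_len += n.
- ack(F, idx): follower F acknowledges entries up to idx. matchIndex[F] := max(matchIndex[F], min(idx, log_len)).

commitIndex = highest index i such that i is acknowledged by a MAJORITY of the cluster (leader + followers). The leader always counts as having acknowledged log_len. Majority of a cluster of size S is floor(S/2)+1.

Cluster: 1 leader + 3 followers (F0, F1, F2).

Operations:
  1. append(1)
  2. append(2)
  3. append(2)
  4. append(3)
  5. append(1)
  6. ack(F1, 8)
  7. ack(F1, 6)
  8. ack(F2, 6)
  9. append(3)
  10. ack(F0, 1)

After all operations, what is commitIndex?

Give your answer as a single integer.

Answer: 6

Derivation:
Op 1: append 1 -> log_len=1
Op 2: append 2 -> log_len=3
Op 3: append 2 -> log_len=5
Op 4: append 3 -> log_len=8
Op 5: append 1 -> log_len=9
Op 6: F1 acks idx 8 -> match: F0=0 F1=8 F2=0; commitIndex=0
Op 7: F1 acks idx 6 -> match: F0=0 F1=8 F2=0; commitIndex=0
Op 8: F2 acks idx 6 -> match: F0=0 F1=8 F2=6; commitIndex=6
Op 9: append 3 -> log_len=12
Op 10: F0 acks idx 1 -> match: F0=1 F1=8 F2=6; commitIndex=6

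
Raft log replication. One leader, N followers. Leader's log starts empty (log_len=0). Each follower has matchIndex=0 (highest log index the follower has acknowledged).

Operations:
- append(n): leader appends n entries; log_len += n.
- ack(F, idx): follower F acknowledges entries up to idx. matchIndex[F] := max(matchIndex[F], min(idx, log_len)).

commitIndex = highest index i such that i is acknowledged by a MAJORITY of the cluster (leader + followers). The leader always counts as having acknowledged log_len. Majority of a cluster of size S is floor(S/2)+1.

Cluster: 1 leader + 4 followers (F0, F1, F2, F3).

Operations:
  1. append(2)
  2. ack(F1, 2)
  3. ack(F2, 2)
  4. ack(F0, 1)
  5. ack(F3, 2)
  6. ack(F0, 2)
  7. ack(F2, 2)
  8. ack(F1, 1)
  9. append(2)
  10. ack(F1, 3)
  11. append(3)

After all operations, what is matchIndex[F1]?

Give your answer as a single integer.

Answer: 3

Derivation:
Op 1: append 2 -> log_len=2
Op 2: F1 acks idx 2 -> match: F0=0 F1=2 F2=0 F3=0; commitIndex=0
Op 3: F2 acks idx 2 -> match: F0=0 F1=2 F2=2 F3=0; commitIndex=2
Op 4: F0 acks idx 1 -> match: F0=1 F1=2 F2=2 F3=0; commitIndex=2
Op 5: F3 acks idx 2 -> match: F0=1 F1=2 F2=2 F3=2; commitIndex=2
Op 6: F0 acks idx 2 -> match: F0=2 F1=2 F2=2 F3=2; commitIndex=2
Op 7: F2 acks idx 2 -> match: F0=2 F1=2 F2=2 F3=2; commitIndex=2
Op 8: F1 acks idx 1 -> match: F0=2 F1=2 F2=2 F3=2; commitIndex=2
Op 9: append 2 -> log_len=4
Op 10: F1 acks idx 3 -> match: F0=2 F1=3 F2=2 F3=2; commitIndex=2
Op 11: append 3 -> log_len=7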